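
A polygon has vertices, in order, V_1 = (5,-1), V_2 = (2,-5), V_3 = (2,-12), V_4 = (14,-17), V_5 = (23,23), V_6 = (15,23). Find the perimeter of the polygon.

|V_1V_2| = √((-3)² + (-4)²) = √25 = 5
|V_2V_3| = √((0)² + (-7)²) = √49 = 7
|V_3V_4| = √((12)² + (-5)²) = √169 = 13
|V_4V_5| = √((9)² + (40)²) = √1681 = 41
|V_5V_6| = √((-8)² + (0)²) = √64 = 8
|V_6V_1| = √((-10)² + (-24)²) = √676 = 26
Perimeter = 5 + 7 + 13 + 41 + 8 + 26 = 100.

100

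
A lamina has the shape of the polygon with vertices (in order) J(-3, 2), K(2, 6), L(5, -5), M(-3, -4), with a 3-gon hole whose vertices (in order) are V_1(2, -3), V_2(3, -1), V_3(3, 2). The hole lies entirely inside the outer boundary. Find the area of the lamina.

Outer boundary:
Apply Gauss's area formula: 2A = Σ (x_i·y_{i+1} − x_{i+1}·y_i), indices taken mod 4.
Σ = (-22) + (-40) + (-35) + (-18) = -115
Area = |Σ|/2 = 57.5.
Hole:
Apply the surveyor's formula: 2A = Σ (x_i·y_{i+1} − x_{i+1}·y_i), indices taken mod 3.
V_1→V_2: (2)(-1) − (3)(-3) = 7
V_2→V_3: (3)(2) − (3)(-1) = 9
V_3→V_1: (3)(-3) − (2)(2) = -13
Σ = 3
Area = |Σ|/2 = 1.5.
Net area = 57.5 − 1.5 = 56.

56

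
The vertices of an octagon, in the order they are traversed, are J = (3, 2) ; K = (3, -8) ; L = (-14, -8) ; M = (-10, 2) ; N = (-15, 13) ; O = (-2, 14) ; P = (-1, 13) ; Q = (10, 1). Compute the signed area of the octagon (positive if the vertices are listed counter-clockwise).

-342

Apply the surveyor's formula: 2A = Σ (x_i·y_{i+1} − x_{i+1}·y_i), indices taken mod 8.
Σ = (-30) + (-136) + (-108) + (-100) + (-184) + (-12) + (-131) + (17) = -684
Signed area = Σ/2 = -342 (negative ⇒ clockwise traversal).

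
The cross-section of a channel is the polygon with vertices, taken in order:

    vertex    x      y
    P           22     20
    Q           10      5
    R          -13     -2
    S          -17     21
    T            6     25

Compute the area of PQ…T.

666.5

P→Q: (22)(5) − (10)(20) = -90
Q→R: (10)(-2) − (-13)(5) = 45
R→S: (-13)(21) − (-17)(-2) = -307
S→T: (-17)(25) − (6)(21) = -551
T→P: (6)(20) − (22)(25) = -430
Σ = -1333
Area = |Σ|/2 = 666.5.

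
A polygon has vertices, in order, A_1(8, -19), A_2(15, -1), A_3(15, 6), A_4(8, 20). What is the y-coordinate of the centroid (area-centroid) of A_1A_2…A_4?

175/138

Apply the surveyor's formula. First the cross-terms c_i = x_i·y_{i+1} − x_{i+1}·y_i:
  277, 105, 252, -312  ⇒  2A = 322, A = 161.
Then Σ (y_i + y_{i+1})·c_i = 1225, so ȳ = 1225 / (6·161) = 175/138.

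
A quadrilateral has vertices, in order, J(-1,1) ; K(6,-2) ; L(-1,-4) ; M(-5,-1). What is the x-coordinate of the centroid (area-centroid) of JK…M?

0

Apply the shoelace formula. First the cross-terms c_i = x_i·y_{i+1} − x_{i+1}·y_i:
  -4, -26, -19, -6  ⇒  2A = -55, A = -27.5.
Then Σ (x_i + x_{i+1})·c_i = 0, so x̄ = 0 / (6·(-27.5)) = 0.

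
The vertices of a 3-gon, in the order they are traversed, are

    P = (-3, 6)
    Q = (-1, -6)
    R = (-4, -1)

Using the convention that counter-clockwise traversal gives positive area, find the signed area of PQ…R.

-13

P→Q: (-3)(-6) − (-1)(6) = 24
Q→R: (-1)(-1) − (-4)(-6) = -23
R→P: (-4)(6) − (-3)(-1) = -27
Σ = -26
Signed area = Σ/2 = -13 (negative ⇒ clockwise traversal).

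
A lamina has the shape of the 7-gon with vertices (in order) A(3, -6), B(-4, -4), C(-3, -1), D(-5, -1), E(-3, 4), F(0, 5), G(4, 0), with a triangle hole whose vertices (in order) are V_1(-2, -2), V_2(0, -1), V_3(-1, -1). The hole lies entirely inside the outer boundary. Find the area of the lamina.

63.5

Outer boundary:
A→B: (3)(-4) − (-4)(-6) = -36
B→C: (-4)(-1) − (-3)(-4) = -8
C→D: (-3)(-1) − (-5)(-1) = -2
D→E: (-5)(4) − (-3)(-1) = -23
E→F: (-3)(5) − (0)(4) = -15
F→G: (0)(0) − (4)(5) = -20
G→A: (4)(-6) − (3)(0) = -24
Σ = -128
Area = |Σ|/2 = 64.
Hole:
Apply the shoelace (surveyor's) formula: 2A = Σ (x_i·y_{i+1} − x_{i+1}·y_i), indices taken mod 3.
Σ = (2) + (-1) + (0) = 1
Area = |Σ|/2 = 0.5.
Net area = 64 − 0.5 = 63.5.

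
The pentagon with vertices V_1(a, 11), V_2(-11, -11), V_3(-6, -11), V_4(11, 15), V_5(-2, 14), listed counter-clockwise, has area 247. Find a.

-5

Write out the shoelace sum; only the two edges meeting at V_1 involve a:
2·Area = [((-2)·11 − a·14) + (a·(-11) − (-11)·11)] + 270
       = -25·a + 369 = 494
⇒ a = -5.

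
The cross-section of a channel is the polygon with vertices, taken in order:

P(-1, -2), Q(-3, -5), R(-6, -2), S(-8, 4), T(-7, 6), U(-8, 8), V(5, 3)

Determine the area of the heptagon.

82

Apply the shoelace formula: 2A = Σ (x_i·y_{i+1} − x_{i+1}·y_i), indices taken mod 7.
Cross-terms: -1, -24, -40, -20, -8, -64, -7  ⇒  Σ = -164
Area = |Σ|/2 = 82.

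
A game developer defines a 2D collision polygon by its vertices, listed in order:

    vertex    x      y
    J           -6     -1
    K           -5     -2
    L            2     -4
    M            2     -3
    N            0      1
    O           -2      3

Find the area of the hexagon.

28.5

Σ = (7) + (24) + (2) + (2) + (2) + (20) = 57
Area = |Σ|/2 = 28.5.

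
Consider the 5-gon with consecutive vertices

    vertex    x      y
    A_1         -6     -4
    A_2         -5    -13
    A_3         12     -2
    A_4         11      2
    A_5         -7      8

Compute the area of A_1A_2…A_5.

224

Apply the shoelace formula: 2A = Σ (x_i·y_{i+1} − x_{i+1}·y_i), indices taken mod 5.
Σ = (58) + (166) + (46) + (102) + (76) = 448
Area = |Σ|/2 = 224.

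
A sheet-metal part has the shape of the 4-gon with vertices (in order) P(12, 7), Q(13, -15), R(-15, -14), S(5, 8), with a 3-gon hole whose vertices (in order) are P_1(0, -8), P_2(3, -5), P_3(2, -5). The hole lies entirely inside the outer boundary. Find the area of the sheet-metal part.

393

Outer boundary:
Apply the shoelace formula: 2A = Σ (x_i·y_{i+1} − x_{i+1}·y_i), indices taken mod 4.
Cross-terms: -271, -407, -50, -61  ⇒  Σ = -789
Area = |Σ|/2 = 394.5.
Hole:
Σ = (24) + (-5) + (-16) = 3
Area = |Σ|/2 = 1.5.
Net area = 394.5 − 1.5 = 393.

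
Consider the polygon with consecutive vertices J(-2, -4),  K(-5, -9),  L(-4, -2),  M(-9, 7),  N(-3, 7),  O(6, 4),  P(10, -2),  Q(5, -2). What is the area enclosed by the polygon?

128

Apply the shoelace (surveyor's) formula: 2A = Σ (x_i·y_{i+1} − x_{i+1}·y_i), indices taken mod 8.
Σ = (-2) + (-26) + (-46) + (-42) + (-54) + (-52) + (-10) + (-24) = -256
Area = |Σ|/2 = 128.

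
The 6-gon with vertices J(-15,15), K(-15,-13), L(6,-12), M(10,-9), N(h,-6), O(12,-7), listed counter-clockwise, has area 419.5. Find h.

4

The doubled signed area Σ (x_i y_{i+1} − x_{i+1} y_i) is linear in h.
With h=0 it equals 831; the coefficient of h is 2 (from the two edges through N).
So 2·h + 831 = 2·419.5 = 839 ⇒ h = 4.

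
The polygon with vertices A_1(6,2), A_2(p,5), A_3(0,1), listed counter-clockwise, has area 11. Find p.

2

Write out the shoelace sum; only the two edges meeting at A_2 involve p:
2·Area = [(6·5 − p·2) + (p·1 − 0·5)] + -6
       = -1·p + 24 = 22
⇒ p = 2.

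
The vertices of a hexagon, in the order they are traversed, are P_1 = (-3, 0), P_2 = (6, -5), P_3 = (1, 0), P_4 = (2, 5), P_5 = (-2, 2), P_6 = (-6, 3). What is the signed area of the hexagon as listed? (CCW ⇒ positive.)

27

Σ = (15) + (5) + (5) + (14) + (6) + (9) = 54
Signed area = Σ/2 = 27 (positive ⇒ counter-clockwise traversal).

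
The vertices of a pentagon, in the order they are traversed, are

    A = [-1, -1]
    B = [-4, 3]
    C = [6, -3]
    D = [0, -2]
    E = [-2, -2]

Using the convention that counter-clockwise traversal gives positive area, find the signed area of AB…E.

-14.5

Apply the surveyor's formula: 2A = Σ (x_i·y_{i+1} − x_{i+1}·y_i), indices taken mod 5.
Σ = (-7) + (-6) + (-12) + (-4) + (0) = -29
Signed area = Σ/2 = -14.5 (negative ⇒ clockwise traversal).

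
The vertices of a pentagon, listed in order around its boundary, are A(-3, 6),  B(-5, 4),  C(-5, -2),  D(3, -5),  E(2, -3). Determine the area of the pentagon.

Cross-terms: 18, 30, 31, 1, 3  ⇒  Σ = 83
Area = |Σ|/2 = 41.5.

41.5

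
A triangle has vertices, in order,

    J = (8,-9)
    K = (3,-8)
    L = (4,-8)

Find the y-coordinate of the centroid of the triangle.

-25/3

Apply the shoelace formula. First the cross-terms c_i = x_i·y_{i+1} − x_{i+1}·y_i:
  -37, 8, 28  ⇒  2A = -1, A = -0.5.
Then Σ (y_i + y_{i+1})·c_i = 25, so ȳ = 25 / (6·(-0.5)) = -25/3.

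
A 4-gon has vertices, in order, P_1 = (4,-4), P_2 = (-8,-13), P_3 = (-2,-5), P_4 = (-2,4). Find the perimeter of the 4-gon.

|P_1P_2| = √((-12)² + (-9)²) = √225 = 15
|P_2P_3| = √((6)² + (8)²) = √100 = 10
|P_3P_4| = √((0)² + (9)²) = √81 = 9
|P_4P_1| = √((6)² + (-8)²) = √100 = 10
Perimeter = 15 + 10 + 9 + 10 = 44.

44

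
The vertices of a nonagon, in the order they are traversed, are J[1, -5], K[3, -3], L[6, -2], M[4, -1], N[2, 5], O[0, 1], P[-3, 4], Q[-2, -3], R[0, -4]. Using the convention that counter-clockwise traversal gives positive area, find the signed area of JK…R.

Apply the shoelace formula: 2A = Σ (x_i·y_{i+1} − x_{i+1}·y_i), indices taken mod 9.
J→K: (1)(-3) − (3)(-5) = 12
K→L: (3)(-2) − (6)(-3) = 12
L→M: (6)(-1) − (4)(-2) = 2
M→N: (4)(5) − (2)(-1) = 22
N→O: (2)(1) − (0)(5) = 2
O→P: (0)(4) − (-3)(1) = 3
P→Q: (-3)(-3) − (-2)(4) = 17
Q→R: (-2)(-4) − (0)(-3) = 8
R→J: (0)(-5) − (1)(-4) = 4
Σ = 82
Signed area = Σ/2 = 41 (positive ⇒ counter-clockwise traversal).

41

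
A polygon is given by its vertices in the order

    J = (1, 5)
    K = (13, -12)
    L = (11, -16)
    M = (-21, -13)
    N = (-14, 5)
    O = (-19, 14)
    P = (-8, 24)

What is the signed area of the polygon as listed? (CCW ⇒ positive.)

-714

Apply the surveyor's formula: 2A = Σ (x_i·y_{i+1} − x_{i+1}·y_i), indices taken mod 7.
Σ = (-77) + (-76) + (-479) + (-287) + (-101) + (-344) + (-64) = -1428
Signed area = Σ/2 = -714 (negative ⇒ clockwise traversal).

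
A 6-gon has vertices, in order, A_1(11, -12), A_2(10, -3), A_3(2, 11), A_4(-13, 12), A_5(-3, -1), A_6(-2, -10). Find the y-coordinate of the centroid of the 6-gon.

Apply the shoelace formula. First the cross-terms c_i = x_i·y_{i+1} − x_{i+1}·y_i:
  87, 116, 167, 49, 28, 134  ⇒  2A = 581, A = 290.5.
Then Σ (y_i + y_{i+1})·c_i = 747, so ȳ = 747 / (6·290.5) = 3/7.

3/7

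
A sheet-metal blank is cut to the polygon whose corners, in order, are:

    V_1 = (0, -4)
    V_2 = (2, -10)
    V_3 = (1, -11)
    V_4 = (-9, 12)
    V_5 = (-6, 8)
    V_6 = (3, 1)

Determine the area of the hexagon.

Σ = (8) + (-12) + (-87) + (0) + (-30) + (-12) = -133
Area = |Σ|/2 = 66.5.

66.5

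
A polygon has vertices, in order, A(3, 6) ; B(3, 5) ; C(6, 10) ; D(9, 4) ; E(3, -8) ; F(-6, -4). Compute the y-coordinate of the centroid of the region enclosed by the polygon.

-17/237

Apply the shoelace formula. First the cross-terms c_i = x_i·y_{i+1} − x_{i+1}·y_i:
  -3, 0, -66, -84, -60, -24  ⇒  2A = -237, A = -118.5.
Then Σ (y_i + y_{i+1})·c_i = 51, so ȳ = 51 / (6·(-118.5)) = -17/237.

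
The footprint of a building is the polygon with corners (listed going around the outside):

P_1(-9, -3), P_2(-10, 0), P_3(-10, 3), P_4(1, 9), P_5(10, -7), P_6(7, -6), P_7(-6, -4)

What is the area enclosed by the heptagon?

Apply the shoelace formula: 2A = Σ (x_i·y_{i+1} − x_{i+1}·y_i), indices taken mod 7.
P_1→P_2: (-9)(0) − (-10)(-3) = -30
P_2→P_3: (-10)(3) − (-10)(0) = -30
P_3→P_4: (-10)(9) − (1)(3) = -93
P_4→P_5: (1)(-7) − (10)(9) = -97
P_5→P_6: (10)(-6) − (7)(-7) = -11
P_6→P_7: (7)(-4) − (-6)(-6) = -64
P_7→P_1: (-6)(-3) − (-9)(-4) = -18
Σ = -343
Area = |Σ|/2 = 171.5.

171.5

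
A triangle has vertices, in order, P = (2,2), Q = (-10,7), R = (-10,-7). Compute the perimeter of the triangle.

42

|PQ| = √((-12)² + (5)²) = √169 = 13
|QR| = √((0)² + (-14)²) = √196 = 14
|RP| = √((12)² + (9)²) = √225 = 15
Perimeter = 13 + 14 + 15 = 42.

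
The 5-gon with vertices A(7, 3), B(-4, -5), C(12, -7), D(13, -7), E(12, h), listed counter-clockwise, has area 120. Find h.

8

Write out the shoelace sum; only the two edges meeting at E involve h:
2·Area = [(13·h − 12·(-7)) + (12·3 − 7·h)] + 72
       = 6·h + 192 = 240
⇒ h = 8.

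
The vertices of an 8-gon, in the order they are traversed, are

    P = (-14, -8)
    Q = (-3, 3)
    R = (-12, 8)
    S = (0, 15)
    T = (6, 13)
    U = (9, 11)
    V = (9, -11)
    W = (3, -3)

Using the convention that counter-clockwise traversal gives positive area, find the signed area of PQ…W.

Apply the shoelace (surveyor's) formula: 2A = Σ (x_i·y_{i+1} − x_{i+1}·y_i), indices taken mod 8.
P→Q: (-14)(3) − (-3)(-8) = -66
Q→R: (-3)(8) − (-12)(3) = 12
R→S: (-12)(15) − (0)(8) = -180
S→T: (0)(13) − (6)(15) = -90
T→U: (6)(11) − (9)(13) = -51
U→V: (9)(-11) − (9)(11) = -198
V→W: (9)(-3) − (3)(-11) = 6
W→P: (3)(-8) − (-14)(-3) = -66
Σ = -633
Signed area = Σ/2 = -316.5 (negative ⇒ clockwise traversal).

-316.5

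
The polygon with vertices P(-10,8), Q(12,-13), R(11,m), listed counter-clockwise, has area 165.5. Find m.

Write out the shoelace sum; only the two edges meeting at R involve m:
2·Area = [(12·m − 11·(-13)) + (11·8 − (-10)·m)] + 34
       = 22·m + 265 = 331
⇒ m = 3.

3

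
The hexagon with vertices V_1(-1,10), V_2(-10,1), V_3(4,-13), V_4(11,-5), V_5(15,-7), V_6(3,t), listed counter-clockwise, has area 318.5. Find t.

15

Write out the shoelace sum; only the two edges meeting at V_6 involve t:
2·Area = [(15·t − 3·(-7)) + (3·10 − (-1)·t)] + 346
       = 16·t + 397 = 637
⇒ t = 15.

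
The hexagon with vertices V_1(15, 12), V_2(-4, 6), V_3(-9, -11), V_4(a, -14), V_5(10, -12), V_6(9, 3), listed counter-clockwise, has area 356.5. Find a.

The doubled signed area Σ (x_i y_{i+1} − x_{i+1} y_i) is linear in a.
With a=0 it equals 703; the coefficient of a is -1 (from the two edges through V_4).
So -1·a + 703 = 2·356.5 = 713 ⇒ a = -10.

-10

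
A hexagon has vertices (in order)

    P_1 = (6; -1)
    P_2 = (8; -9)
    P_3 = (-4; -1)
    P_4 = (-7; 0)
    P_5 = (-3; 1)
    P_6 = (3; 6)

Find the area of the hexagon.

Apply Gauss's area formula: 2A = Σ (x_i·y_{i+1} − x_{i+1}·y_i), indices taken mod 6.
Σ = (-46) + (-44) + (-7) + (-7) + (-21) + (-39) = -164
Area = |Σ|/2 = 82.

82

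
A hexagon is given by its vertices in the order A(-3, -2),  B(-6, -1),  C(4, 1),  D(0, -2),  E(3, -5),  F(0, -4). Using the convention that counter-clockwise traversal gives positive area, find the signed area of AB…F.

-18.5

Cross-terms: -9, -2, -8, 6, -12, -12  ⇒  Σ = -37
Signed area = Σ/2 = -18.5 (negative ⇒ clockwise traversal).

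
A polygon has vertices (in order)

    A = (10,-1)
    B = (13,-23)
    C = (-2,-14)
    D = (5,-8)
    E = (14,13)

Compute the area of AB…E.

Apply the shoelace (surveyor's) formula: 2A = Σ (x_i·y_{i+1} − x_{i+1}·y_i), indices taken mod 5.
Cross-terms: -217, -228, 86, 177, -144  ⇒  Σ = -326
Area = |Σ|/2 = 163.

163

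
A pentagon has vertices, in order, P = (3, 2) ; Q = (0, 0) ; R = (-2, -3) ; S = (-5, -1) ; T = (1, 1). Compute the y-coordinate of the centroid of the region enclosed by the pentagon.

Apply the shoelace formula. First the cross-terms c_i = x_i·y_{i+1} − x_{i+1}·y_i:
  0, 0, -13, -4, -1  ⇒  2A = -18, A = -9.
Then Σ (y_i + y_{i+1})·c_i = 49, so ȳ = 49 / (6·(-9)) = -49/54.

-49/54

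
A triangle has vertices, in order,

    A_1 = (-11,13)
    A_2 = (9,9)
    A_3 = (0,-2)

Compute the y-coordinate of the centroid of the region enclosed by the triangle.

Apply Gauss's area formula. First the cross-terms c_i = x_i·y_{i+1} − x_{i+1}·y_i:
  -216, -18, -22  ⇒  2A = -256, A = -128.
Then Σ (y_i + y_{i+1})·c_i = -5120, so ȳ = -5120 / (6·(-128)) = 20/3.

20/3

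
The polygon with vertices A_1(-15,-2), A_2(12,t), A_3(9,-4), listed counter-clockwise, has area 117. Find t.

-14

Write out the shoelace sum; only the two edges meeting at A_2 involve t:
2·Area = [((-15)·t − 12·(-2)) + (12·(-4) − 9·t)] + -78
       = -24·t + -102 = 234
⇒ t = -14.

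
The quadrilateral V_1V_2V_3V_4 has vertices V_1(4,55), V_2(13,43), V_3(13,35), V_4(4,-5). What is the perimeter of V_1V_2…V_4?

124

|V_1V_2| = √((9)² + (-12)²) = √225 = 15
|V_2V_3| = √((0)² + (-8)²) = √64 = 8
|V_3V_4| = √((-9)² + (-40)²) = √1681 = 41
|V_4V_1| = √((0)² + (60)²) = √3600 = 60
Perimeter = 15 + 8 + 41 + 60 = 124.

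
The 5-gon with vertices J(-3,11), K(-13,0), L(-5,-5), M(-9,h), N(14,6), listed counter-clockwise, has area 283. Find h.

-15

The doubled signed area Σ (x_i y_{i+1} − x_{i+1} y_i) is linear in h.
With h=0 it equals 281; the coefficient of h is -19 (from the two edges through M).
So -19·h + 281 = 2·283 = 566 ⇒ h = -15.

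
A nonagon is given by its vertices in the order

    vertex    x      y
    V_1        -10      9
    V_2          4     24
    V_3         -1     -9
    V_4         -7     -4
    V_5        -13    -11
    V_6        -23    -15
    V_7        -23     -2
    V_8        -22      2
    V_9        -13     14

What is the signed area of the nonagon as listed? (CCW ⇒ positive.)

-514

Apply Gauss's area formula: 2A = Σ (x_i·y_{i+1} − x_{i+1}·y_i), indices taken mod 9.
Σ = (-276) + (-12) + (-59) + (25) + (-58) + (-299) + (-90) + (-282) + (23) = -1028
Signed area = Σ/2 = -514 (negative ⇒ clockwise traversal).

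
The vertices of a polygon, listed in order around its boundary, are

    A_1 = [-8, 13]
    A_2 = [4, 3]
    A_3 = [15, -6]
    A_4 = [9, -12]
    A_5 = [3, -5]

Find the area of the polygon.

Σ = (-76) + (-69) + (-126) + (-9) + (-1) = -281
Area = |Σ|/2 = 140.5.

140.5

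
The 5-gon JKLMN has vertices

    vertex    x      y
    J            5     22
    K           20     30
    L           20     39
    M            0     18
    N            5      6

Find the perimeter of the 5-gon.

|JK| = √((15)² + (8)²) = √289 = 17
|KL| = √((0)² + (9)²) = √81 = 9
|LM| = √((-20)² + (-21)²) = √841 = 29
|MN| = √((5)² + (-12)²) = √169 = 13
|NJ| = √((0)² + (16)²) = √256 = 16
Perimeter = 17 + 9 + 29 + 13 + 16 = 84.

84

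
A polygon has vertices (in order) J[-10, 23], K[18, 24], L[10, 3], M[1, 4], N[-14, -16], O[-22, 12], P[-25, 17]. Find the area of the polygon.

881

Σ = (-654) + (-186) + (37) + (40) + (-520) + (-74) + (-405) = -1762
Area = |Σ|/2 = 881.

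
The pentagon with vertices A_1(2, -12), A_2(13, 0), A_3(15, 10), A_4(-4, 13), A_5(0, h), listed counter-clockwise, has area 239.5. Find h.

The doubled signed area Σ (x_i y_{i+1} − x_{i+1} y_i) is linear in h.
With h=0 it equals 521; the coefficient of h is -6 (from the two edges through A_5).
So -6·h + 521 = 2·239.5 = 479 ⇒ h = 7.

7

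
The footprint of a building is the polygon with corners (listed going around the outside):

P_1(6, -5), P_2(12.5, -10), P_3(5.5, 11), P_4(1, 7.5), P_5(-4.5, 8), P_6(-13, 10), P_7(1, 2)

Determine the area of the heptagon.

Σ = (2.5) + (192.5) + (30.25) + (41.75) + (59) + (-36) + (-17) = 273
Area = |Σ|/2 = 136.5.

136.5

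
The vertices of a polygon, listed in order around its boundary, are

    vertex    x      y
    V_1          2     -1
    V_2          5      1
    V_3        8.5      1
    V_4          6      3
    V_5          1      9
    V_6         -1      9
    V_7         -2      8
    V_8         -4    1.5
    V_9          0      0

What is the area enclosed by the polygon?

65.5

Cross-terms: 7, -3.5, 19.5, 51, 18, 10, 29, 0, 0  ⇒  Σ = 131
Area = |Σ|/2 = 65.5.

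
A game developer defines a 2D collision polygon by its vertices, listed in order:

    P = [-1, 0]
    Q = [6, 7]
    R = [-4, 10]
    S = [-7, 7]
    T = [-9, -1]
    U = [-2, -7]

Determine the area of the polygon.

Apply Gauss's area formula: 2A = Σ (x_i·y_{i+1} − x_{i+1}·y_i), indices taken mod 6.
Σ = (-7) + (88) + (42) + (70) + (61) + (-7) = 247
Area = |Σ|/2 = 123.5.

123.5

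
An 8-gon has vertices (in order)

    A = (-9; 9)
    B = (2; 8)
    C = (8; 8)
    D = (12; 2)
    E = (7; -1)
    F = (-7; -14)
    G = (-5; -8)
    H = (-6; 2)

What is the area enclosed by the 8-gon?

Apply Gauss's area formula: 2A = Σ (x_i·y_{i+1} − x_{i+1}·y_i), indices taken mod 8.
A→B: (-9)(8) − (2)(9) = -90
B→C: (2)(8) − (8)(8) = -48
C→D: (8)(2) − (12)(8) = -80
D→E: (12)(-1) − (7)(2) = -26
E→F: (7)(-14) − (-7)(-1) = -105
F→G: (-7)(-8) − (-5)(-14) = -14
G→H: (-5)(2) − (-6)(-8) = -58
H→A: (-6)(9) − (-9)(2) = -36
Σ = -457
Area = |Σ|/2 = 228.5.

228.5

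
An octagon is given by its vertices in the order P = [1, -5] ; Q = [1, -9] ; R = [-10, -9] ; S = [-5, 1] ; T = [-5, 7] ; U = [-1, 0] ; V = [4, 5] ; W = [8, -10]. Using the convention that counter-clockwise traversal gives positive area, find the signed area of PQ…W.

Apply Gauss's area formula: 2A = Σ (x_i·y_{i+1} − x_{i+1}·y_i), indices taken mod 8.
Cross-terms: -4, -99, -55, -30, 7, -5, -80, -30  ⇒  Σ = -296
Signed area = Σ/2 = -148 (negative ⇒ clockwise traversal).

-148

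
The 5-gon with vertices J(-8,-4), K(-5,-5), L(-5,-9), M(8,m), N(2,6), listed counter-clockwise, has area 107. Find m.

-2

Write out the shoelace sum; only the two edges meeting at M involve m:
2·Area = [((-5)·m − 8·(-9)) + (8·6 − 2·m)] + 80
       = -7·m + 200 = 214
⇒ m = -2.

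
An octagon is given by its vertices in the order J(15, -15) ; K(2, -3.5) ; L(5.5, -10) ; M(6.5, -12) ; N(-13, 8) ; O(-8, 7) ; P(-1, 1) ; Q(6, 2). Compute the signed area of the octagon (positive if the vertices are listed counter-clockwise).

-142.125

Σ = (-22.5) + (-0.75) + (-1) + (-104) + (-27) + (-1) + (-8) + (-120) = -284.25
Signed area = Σ/2 = -142.125 (negative ⇒ clockwise traversal).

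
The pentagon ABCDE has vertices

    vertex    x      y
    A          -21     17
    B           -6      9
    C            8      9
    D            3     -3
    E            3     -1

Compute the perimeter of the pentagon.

|AB| = √((15)² + (-8)²) = √289 = 17
|BC| = √((14)² + (0)²) = √196 = 14
|CD| = √((-5)² + (-12)²) = √169 = 13
|DE| = √((0)² + (2)²) = √4 = 2
|EA| = √((-24)² + (18)²) = √900 = 30
Perimeter = 17 + 14 + 13 + 2 + 30 = 76.

76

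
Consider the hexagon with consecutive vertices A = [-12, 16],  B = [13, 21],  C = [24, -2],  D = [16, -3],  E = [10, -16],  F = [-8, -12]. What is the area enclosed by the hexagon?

888

Apply Gauss's area formula: 2A = Σ (x_i·y_{i+1} − x_{i+1}·y_i), indices taken mod 6.
A→B: (-12)(21) − (13)(16) = -460
B→C: (13)(-2) − (24)(21) = -530
C→D: (24)(-3) − (16)(-2) = -40
D→E: (16)(-16) − (10)(-3) = -226
E→F: (10)(-12) − (-8)(-16) = -248
F→A: (-8)(16) − (-12)(-12) = -272
Σ = -1776
Area = |Σ|/2 = 888.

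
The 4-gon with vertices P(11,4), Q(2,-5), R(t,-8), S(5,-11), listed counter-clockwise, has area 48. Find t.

The doubled signed area Σ (x_i y_{i+1} − x_{i+1} y_i) is linear in t.
With t=0 it equals 102; the coefficient of t is -6 (from the two edges through R).
So -6·t + 102 = 2·48 = 96 ⇒ t = 1.

1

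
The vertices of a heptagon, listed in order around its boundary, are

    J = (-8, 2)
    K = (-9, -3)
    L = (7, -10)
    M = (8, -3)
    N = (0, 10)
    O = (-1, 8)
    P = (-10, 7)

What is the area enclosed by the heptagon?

Apply the shoelace (surveyor's) formula: 2A = Σ (x_i·y_{i+1} − x_{i+1}·y_i), indices taken mod 7.
Σ = (42) + (111) + (59) + (80) + (10) + (73) + (36) = 411
Area = |Σ|/2 = 205.5.

205.5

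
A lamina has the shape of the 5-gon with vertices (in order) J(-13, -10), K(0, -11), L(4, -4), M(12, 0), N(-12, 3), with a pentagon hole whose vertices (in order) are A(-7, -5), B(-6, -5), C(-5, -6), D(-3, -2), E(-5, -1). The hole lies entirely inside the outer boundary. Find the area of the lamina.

Outer boundary:
Apply the shoelace formula: 2A = Σ (x_i·y_{i+1} − x_{i+1}·y_i), indices taken mod 5.
J→K: (-13)(-11) − (0)(-10) = 143
K→L: (0)(-4) − (4)(-11) = 44
L→M: (4)(0) − (12)(-4) = 48
M→N: (12)(3) − (-12)(0) = 36
N→J: (-12)(-10) − (-13)(3) = 159
Σ = 430
Area = |Σ|/2 = 215.
Hole:
A→B: (-7)(-5) − (-6)(-5) = 5
B→C: (-6)(-6) − (-5)(-5) = 11
C→D: (-5)(-2) − (-3)(-6) = -8
D→E: (-3)(-1) − (-5)(-2) = -7
E→A: (-5)(-5) − (-7)(-1) = 18
Σ = 19
Area = |Σ|/2 = 9.5.
Net area = 215 − 9.5 = 205.5.

205.5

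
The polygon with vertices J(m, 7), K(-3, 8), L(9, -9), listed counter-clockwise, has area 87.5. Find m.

8

The doubled signed area Σ (x_i y_{i+1} − x_{i+1} y_i) is linear in m.
With m=0 it equals 39; the coefficient of m is 17 (from the two edges through J).
So 17·m + 39 = 2·87.5 = 175 ⇒ m = 8.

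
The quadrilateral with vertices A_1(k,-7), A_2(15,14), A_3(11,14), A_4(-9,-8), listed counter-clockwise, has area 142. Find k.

1

The doubled signed area Σ (x_i y_{i+1} − x_{i+1} y_i) is linear in k.
With k=0 it equals 262; the coefficient of k is 22 (from the two edges through A_1).
So 22·k + 262 = 2·142 = 284 ⇒ k = 1.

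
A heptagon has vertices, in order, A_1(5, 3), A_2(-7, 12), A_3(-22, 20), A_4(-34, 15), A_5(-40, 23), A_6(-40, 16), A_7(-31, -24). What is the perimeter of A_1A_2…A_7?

148

|A_1A_2| = √((-12)² + (9)²) = √225 = 15
|A_2A_3| = √((-15)² + (8)²) = √289 = 17
|A_3A_4| = √((-12)² + (-5)²) = √169 = 13
|A_4A_5| = √((-6)² + (8)²) = √100 = 10
|A_5A_6| = √((0)² + (-7)²) = √49 = 7
|A_6A_7| = √((9)² + (-40)²) = √1681 = 41
|A_7A_1| = √((36)² + (27)²) = √2025 = 45
Perimeter = 15 + 17 + 13 + 10 + 7 + 41 + 45 = 148.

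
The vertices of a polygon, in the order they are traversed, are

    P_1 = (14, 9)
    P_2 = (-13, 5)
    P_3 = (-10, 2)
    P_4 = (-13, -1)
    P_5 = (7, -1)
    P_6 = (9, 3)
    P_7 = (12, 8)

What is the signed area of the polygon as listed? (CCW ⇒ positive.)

164.5

Apply the shoelace (surveyor's) formula: 2A = Σ (x_i·y_{i+1} − x_{i+1}·y_i), indices taken mod 7.
Cross-terms: 187, 24, 36, 20, 30, 36, -4  ⇒  Σ = 329
Signed area = Σ/2 = 164.5 (positive ⇒ counter-clockwise traversal).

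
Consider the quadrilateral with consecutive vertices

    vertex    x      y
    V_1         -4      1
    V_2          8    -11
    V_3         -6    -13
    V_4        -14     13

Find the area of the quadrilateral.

Apply Gauss's area formula: 2A = Σ (x_i·y_{i+1} − x_{i+1}·y_i), indices taken mod 4.
V_1→V_2: (-4)(-11) − (8)(1) = 36
V_2→V_3: (8)(-13) − (-6)(-11) = -170
V_3→V_4: (-6)(13) − (-14)(-13) = -260
V_4→V_1: (-14)(1) − (-4)(13) = 38
Σ = -356
Area = |Σ|/2 = 178.

178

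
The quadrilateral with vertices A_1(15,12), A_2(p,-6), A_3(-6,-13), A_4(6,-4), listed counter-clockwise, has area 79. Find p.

-2

The doubled signed area Σ (x_i y_{i+1} − x_{i+1} y_i) is linear in p.
With p=0 it equals 108; the coefficient of p is -25 (from the two edges through A_2).
So -25·p + 108 = 2·79 = 158 ⇒ p = -2.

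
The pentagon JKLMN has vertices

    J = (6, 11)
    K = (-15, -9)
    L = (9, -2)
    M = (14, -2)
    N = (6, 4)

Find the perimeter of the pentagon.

76

|JK| = √((-21)² + (-20)²) = √841 = 29
|KL| = √((24)² + (7)²) = √625 = 25
|LM| = √((5)² + (0)²) = √25 = 5
|MN| = √((-8)² + (6)²) = √100 = 10
|NJ| = √((0)² + (7)²) = √49 = 7
Perimeter = 29 + 25 + 5 + 10 + 7 = 76.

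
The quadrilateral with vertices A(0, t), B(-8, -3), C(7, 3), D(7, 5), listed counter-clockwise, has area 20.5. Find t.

Write out the shoelace sum; only the two edges meeting at A involve t:
2·Area = [(7·t − 0·5) + (0·(-3) − (-8)·t)] + 11
       = 15·t + 11 = 41
⇒ t = 2.

2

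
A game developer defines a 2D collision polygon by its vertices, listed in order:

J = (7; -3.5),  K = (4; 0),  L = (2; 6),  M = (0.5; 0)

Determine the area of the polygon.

16.625

Apply the shoelace formula: 2A = Σ (x_i·y_{i+1} − x_{i+1}·y_i), indices taken mod 4.
Cross-terms: 14, 24, -3, -1.75  ⇒  Σ = 33.25
Area = |Σ|/2 = 16.625.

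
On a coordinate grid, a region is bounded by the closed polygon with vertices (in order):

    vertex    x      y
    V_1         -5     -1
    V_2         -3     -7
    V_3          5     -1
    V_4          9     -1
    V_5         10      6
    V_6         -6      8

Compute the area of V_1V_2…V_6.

150

Apply the shoelace (surveyor's) formula: 2A = Σ (x_i·y_{i+1} − x_{i+1}·y_i), indices taken mod 6.
Σ = (32) + (38) + (4) + (64) + (116) + (46) = 300
Area = |Σ|/2 = 150.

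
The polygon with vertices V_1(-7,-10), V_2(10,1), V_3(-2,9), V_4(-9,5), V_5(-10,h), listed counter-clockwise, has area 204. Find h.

-1

The doubled signed area Σ (x_i y_{i+1} − x_{i+1} y_i) is linear in h.
With h=0 it equals 406; the coefficient of h is -2 (from the two edges through V_5).
So -2·h + 406 = 2·204 = 408 ⇒ h = -1.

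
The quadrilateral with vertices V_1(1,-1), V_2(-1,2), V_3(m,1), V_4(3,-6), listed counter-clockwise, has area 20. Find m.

-5

Write out the shoelace sum; only the two edges meeting at V_3 involve m:
2·Area = [((-1)·1 − m·2) + (m·(-6) − 3·1)] + 4
       = -8·m + 0 = 40
⇒ m = -5.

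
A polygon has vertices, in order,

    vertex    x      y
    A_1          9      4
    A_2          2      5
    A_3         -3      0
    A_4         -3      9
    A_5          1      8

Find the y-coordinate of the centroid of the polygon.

101/19

Apply the shoelace formula. First the cross-terms c_i = x_i·y_{i+1} − x_{i+1}·y_i:
  37, 15, -27, -33, -68  ⇒  2A = -76, A = -38.
Then Σ (y_i + y_{i+1})·c_i = -1212, so ȳ = -1212 / (6·(-38)) = 101/19.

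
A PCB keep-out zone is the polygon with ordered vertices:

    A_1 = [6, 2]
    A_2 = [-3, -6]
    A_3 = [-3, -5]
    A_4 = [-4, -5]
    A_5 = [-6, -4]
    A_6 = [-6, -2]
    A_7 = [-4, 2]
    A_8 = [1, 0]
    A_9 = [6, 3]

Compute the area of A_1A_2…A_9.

Apply the shoelace (surveyor's) formula: 2A = Σ (x_i·y_{i+1} − x_{i+1}·y_i), indices taken mod 9.
Σ = (-30) + (-3) + (-5) + (-14) + (-12) + (-20) + (-2) + (3) + (-6) = -89
Area = |Σ|/2 = 44.5.

44.5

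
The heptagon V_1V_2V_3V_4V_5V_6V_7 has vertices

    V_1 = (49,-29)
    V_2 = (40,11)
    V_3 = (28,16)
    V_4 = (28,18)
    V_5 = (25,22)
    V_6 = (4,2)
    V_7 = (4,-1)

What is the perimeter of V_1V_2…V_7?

|V_1V_2| = √((-9)² + (40)²) = √1681 = 41
|V_2V_3| = √((-12)² + (5)²) = √169 = 13
|V_3V_4| = √((0)² + (2)²) = √4 = 2
|V_4V_5| = √((-3)² + (4)²) = √25 = 5
|V_5V_6| = √((-21)² + (-20)²) = √841 = 29
|V_6V_7| = √((0)² + (-3)²) = √9 = 3
|V_7V_1| = √((45)² + (-28)²) = √2809 = 53
Perimeter = 41 + 13 + 2 + 5 + 29 + 3 + 53 = 146.

146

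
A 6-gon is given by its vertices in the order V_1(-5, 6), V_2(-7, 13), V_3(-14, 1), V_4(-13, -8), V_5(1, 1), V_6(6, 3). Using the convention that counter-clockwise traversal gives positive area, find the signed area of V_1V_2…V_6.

Apply Gauss's area formula: 2A = Σ (x_i·y_{i+1} − x_{i+1}·y_i), indices taken mod 6.
Cross-terms: -23, 175, 125, -5, -3, 51  ⇒  Σ = 320
Signed area = Σ/2 = 160 (positive ⇒ counter-clockwise traversal).

160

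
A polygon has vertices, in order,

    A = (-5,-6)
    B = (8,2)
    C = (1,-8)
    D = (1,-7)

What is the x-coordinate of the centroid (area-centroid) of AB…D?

157/102

Apply the shoelace (surveyor's) formula. First the cross-terms c_i = x_i·y_{i+1} − x_{i+1}·y_i:
  38, -66, 1, -41  ⇒  2A = -68, A = -34.
Then Σ (x_i + x_{i+1})·c_i = -314, so x̄ = -314 / (6·(-34)) = 157/102.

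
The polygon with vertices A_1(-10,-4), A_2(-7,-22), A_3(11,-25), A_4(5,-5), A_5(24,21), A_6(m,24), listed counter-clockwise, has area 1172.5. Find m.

-25

Write out the shoelace sum; only the two edges meeting at A_6 involve m:
2·Area = [(24·24 − m·21) + (m·(-4) − (-10)·24)] + 904
       = -25·m + 1720 = 2345
⇒ m = -25.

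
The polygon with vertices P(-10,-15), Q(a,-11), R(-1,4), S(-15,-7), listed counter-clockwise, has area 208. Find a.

5

Write out the shoelace sum; only the two edges meeting at Q involve a:
2·Area = [((-10)·(-11) − a·(-15)) + (a·4 − (-1)·(-11))] + 222
       = 19·a + 321 = 416
⇒ a = 5.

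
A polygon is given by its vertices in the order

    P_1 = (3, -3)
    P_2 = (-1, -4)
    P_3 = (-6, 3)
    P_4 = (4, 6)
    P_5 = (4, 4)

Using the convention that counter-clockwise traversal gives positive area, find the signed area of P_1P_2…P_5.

P_1→P_2: (3)(-4) − (-1)(-3) = -15
P_2→P_3: (-1)(3) − (-6)(-4) = -27
P_3→P_4: (-6)(6) − (4)(3) = -48
P_4→P_5: (4)(4) − (4)(6) = -8
P_5→P_1: (4)(-3) − (3)(4) = -24
Σ = -122
Signed area = Σ/2 = -61 (negative ⇒ clockwise traversal).

-61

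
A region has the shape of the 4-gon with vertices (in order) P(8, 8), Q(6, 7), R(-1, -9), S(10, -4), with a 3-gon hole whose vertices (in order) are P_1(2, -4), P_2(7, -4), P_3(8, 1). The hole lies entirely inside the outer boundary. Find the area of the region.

71

Outer boundary:
P→Q: (8)(7) − (6)(8) = 8
Q→R: (6)(-9) − (-1)(7) = -47
R→S: (-1)(-4) − (10)(-9) = 94
S→P: (10)(8) − (8)(-4) = 112
Σ = 167
Area = |Σ|/2 = 83.5.
Hole:
Σ = (20) + (39) + (-34) = 25
Area = |Σ|/2 = 12.5.
Net area = 83.5 − 12.5 = 71.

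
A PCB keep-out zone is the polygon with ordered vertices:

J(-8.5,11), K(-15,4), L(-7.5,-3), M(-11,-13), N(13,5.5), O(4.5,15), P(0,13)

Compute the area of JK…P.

J→K: (-8.5)(4) − (-15)(11) = 131
K→L: (-15)(-3) − (-7.5)(4) = 75
L→M: (-7.5)(-13) − (-11)(-3) = 64.5
M→N: (-11)(5.5) − (13)(-13) = 108.5
N→O: (13)(15) − (4.5)(5.5) = 170.25
O→P: (4.5)(13) − (0)(15) = 58.5
P→J: (0)(11) − (-8.5)(13) = 110.5
Σ = 718.25
Area = |Σ|/2 = 359.125.

359.125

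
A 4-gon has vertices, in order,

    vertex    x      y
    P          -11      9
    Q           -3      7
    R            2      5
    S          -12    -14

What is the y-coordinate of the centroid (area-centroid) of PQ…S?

14/103

Apply the shoelace formula. First the cross-terms c_i = x_i·y_{i+1} − x_{i+1}·y_i:
  -50, -29, 32, -262  ⇒  2A = -309, A = -154.5.
Then Σ (y_i + y_{i+1})·c_i = -126, so ȳ = -126 / (6·(-154.5)) = 14/103.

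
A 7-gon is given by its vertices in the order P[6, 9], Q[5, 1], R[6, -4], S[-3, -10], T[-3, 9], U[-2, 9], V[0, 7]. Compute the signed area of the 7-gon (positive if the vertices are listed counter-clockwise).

-129.5

Σ = (-39) + (-26) + (-72) + (-57) + (-9) + (-14) + (-42) = -259
Signed area = Σ/2 = -129.5 (negative ⇒ clockwise traversal).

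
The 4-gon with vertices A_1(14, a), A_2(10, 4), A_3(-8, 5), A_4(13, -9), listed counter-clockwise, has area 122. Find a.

Write out the shoelace sum; only the two edges meeting at A_1 involve a:
2·Area = [(13·a − 14·(-9)) + (14·4 − 10·a)] + 89
       = 3·a + 271 = 244
⇒ a = -9.

-9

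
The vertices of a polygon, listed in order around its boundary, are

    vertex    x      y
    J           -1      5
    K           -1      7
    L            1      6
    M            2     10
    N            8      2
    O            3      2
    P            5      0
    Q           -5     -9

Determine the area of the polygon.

86

Apply Gauss's area formula: 2A = Σ (x_i·y_{i+1} − x_{i+1}·y_i), indices taken mod 8.
J→K: (-1)(7) − (-1)(5) = -2
K→L: (-1)(6) − (1)(7) = -13
L→M: (1)(10) − (2)(6) = -2
M→N: (2)(2) − (8)(10) = -76
N→O: (8)(2) − (3)(2) = 10
O→P: (3)(0) − (5)(2) = -10
P→Q: (5)(-9) − (-5)(0) = -45
Q→J: (-5)(5) − (-1)(-9) = -34
Σ = -172
Area = |Σ|/2 = 86.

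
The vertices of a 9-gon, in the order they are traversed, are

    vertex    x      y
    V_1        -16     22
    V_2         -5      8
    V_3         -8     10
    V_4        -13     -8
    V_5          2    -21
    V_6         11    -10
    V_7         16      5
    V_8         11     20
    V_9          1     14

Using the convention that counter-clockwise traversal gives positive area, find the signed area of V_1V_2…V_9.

775

Cross-terms: -18, 14, 194, 289, 211, 215, 265, 134, 246  ⇒  Σ = 1550
Signed area = Σ/2 = 775 (positive ⇒ counter-clockwise traversal).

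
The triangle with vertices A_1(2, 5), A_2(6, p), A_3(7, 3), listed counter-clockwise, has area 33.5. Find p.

The doubled signed area Σ (x_i y_{i+1} − x_{i+1} y_i) is linear in p.
With p=0 it equals 17; the coefficient of p is -5 (from the two edges through A_2).
So -5·p + 17 = 2·33.5 = 67 ⇒ p = -10.

-10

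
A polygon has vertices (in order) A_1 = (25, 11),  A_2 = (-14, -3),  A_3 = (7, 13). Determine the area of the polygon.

A_1→A_2: (25)(-3) − (-14)(11) = 79
A_2→A_3: (-14)(13) − (7)(-3) = -161
A_3→A_1: (7)(11) − (25)(13) = -248
Σ = -330
Area = |Σ|/2 = 165.

165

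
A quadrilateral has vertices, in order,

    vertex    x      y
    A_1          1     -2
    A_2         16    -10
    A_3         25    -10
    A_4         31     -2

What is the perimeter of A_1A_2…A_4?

66

|A_1A_2| = √((15)² + (-8)²) = √289 = 17
|A_2A_3| = √((9)² + (0)²) = √81 = 9
|A_3A_4| = √((6)² + (8)²) = √100 = 10
|A_4A_1| = √((-30)² + (0)²) = √900 = 30
Perimeter = 17 + 9 + 10 + 30 = 66.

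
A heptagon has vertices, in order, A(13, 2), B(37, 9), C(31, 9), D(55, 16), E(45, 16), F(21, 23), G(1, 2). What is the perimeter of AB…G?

132

|AB| = √((24)² + (7)²) = √625 = 25
|BC| = √((-6)² + (0)²) = √36 = 6
|CD| = √((24)² + (7)²) = √625 = 25
|DE| = √((-10)² + (0)²) = √100 = 10
|EF| = √((-24)² + (7)²) = √625 = 25
|FG| = √((-20)² + (-21)²) = √841 = 29
|GA| = √((12)² + (0)²) = √144 = 12
Perimeter = 25 + 6 + 25 + 10 + 25 + 29 + 12 = 132.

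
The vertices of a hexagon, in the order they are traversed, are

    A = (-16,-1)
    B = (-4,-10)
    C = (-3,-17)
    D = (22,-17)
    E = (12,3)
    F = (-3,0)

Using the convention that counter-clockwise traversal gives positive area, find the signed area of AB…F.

Apply the surveyor's formula: 2A = Σ (x_i·y_{i+1} − x_{i+1}·y_i), indices taken mod 6.
Σ = (156) + (38) + (425) + (270) + (9) + (3) = 901
Signed area = Σ/2 = 450.5 (positive ⇒ counter-clockwise traversal).

450.5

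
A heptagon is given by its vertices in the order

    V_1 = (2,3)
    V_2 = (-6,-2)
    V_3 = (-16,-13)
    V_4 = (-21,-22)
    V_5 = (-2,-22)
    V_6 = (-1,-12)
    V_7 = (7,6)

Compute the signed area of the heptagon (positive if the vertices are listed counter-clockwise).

323

Apply the shoelace (surveyor's) formula: 2A = Σ (x_i·y_{i+1} − x_{i+1}·y_i), indices taken mod 7.
Σ = (14) + (46) + (79) + (418) + (2) + (78) + (9) = 646
Signed area = Σ/2 = 323 (positive ⇒ counter-clockwise traversal).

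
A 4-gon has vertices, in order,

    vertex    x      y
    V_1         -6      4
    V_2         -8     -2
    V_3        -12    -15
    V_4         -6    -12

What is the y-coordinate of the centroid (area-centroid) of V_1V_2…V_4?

Apply the shoelace formula. First the cross-terms c_i = x_i·y_{i+1} − x_{i+1}·y_i:
  44, 96, 54, -96  ⇒  2A = 98, A = 49.
Then Σ (y_i + y_{i+1})·c_i = -2234, so ȳ = -2234 / (6·49) = -1117/147.

-1117/147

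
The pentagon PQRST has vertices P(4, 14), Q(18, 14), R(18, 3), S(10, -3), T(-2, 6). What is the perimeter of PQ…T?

60

|PQ| = √((14)² + (0)²) = √196 = 14
|QR| = √((0)² + (-11)²) = √121 = 11
|RS| = √((-8)² + (-6)²) = √100 = 10
|ST| = √((-12)² + (9)²) = √225 = 15
|TP| = √((6)² + (8)²) = √100 = 10
Perimeter = 14 + 11 + 10 + 15 + 10 = 60.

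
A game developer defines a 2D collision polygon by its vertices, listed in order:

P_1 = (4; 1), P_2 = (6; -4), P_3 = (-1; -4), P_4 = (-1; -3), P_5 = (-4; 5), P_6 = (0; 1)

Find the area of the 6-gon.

Apply Gauss's area formula: 2A = Σ (x_i·y_{i+1} − x_{i+1}·y_i), indices taken mod 6.
P_1→P_2: (4)(-4) − (6)(1) = -22
P_2→P_3: (6)(-4) − (-1)(-4) = -28
P_3→P_4: (-1)(-3) − (-1)(-4) = -1
P_4→P_5: (-1)(5) − (-4)(-3) = -17
P_5→P_6: (-4)(1) − (0)(5) = -4
P_6→P_1: (0)(1) − (4)(1) = -4
Σ = -76
Area = |Σ|/2 = 38.

38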